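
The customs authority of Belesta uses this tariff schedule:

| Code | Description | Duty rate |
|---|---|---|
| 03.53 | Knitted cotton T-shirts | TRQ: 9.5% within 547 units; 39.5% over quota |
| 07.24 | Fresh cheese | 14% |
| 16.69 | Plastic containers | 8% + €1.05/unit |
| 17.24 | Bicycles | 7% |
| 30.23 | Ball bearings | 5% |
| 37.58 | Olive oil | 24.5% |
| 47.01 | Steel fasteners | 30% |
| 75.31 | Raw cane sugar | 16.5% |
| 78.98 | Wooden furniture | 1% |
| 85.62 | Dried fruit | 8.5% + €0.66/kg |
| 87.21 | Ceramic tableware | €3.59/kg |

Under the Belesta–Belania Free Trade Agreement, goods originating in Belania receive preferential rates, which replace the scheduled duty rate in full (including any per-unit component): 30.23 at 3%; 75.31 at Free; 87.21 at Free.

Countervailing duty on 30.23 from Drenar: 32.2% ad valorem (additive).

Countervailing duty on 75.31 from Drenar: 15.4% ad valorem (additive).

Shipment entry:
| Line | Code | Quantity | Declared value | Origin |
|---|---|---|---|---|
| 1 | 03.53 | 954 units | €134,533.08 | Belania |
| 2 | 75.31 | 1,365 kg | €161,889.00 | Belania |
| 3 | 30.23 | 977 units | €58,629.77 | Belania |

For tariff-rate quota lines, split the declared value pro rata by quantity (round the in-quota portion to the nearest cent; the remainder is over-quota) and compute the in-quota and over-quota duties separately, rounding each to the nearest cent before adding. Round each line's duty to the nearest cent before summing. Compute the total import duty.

Line 1 (03.53, Belania, 954 units, €134,533.08):
Code 03.53 is under a tariff-rate quota (threshold 547 units). In-quota: 547 units at 9.5%; over-quota: 407 units at 39.5%.
Pro-rata value split: in-quota = €134,533.08 × 547/954 = €77,137.94; over-quota = €134,533.08 − €77,137.94 = €57,395.14.
In-quota duty = €77,137.94 × 9.5% = €7,328.10. Over-quota duty = €57,395.14 × 39.5% = €22,671.08.
Line duty = €7,328.10 + €22,671.08 = €29,999.18.
Line 2 (75.31, Belania, 1,365 kg, €161,889.00):
Base rate for 75.31 is 16.5%.
Origin Belania qualifies under the Belesta–Belania agreement and 75.31 is covered: preferential rate Free applies instead.
The additional-duty order on 75.31 targets Drenar, not Belania; it does not apply.
Duty = €161,889.00 × 0% = €0.00.
Line 3 (30.23, Belania, 977 units, €58,629.77):
Base rate for 30.23 is 5%.
Origin Belania qualifies under the Belesta–Belania agreement and 30.23 is covered: preferential rate 3% applies instead.
The additional-duty order on 30.23 targets Drenar, not Belania; it does not apply.
Duty = €58,629.77 × 3% = €1,758.89.
Total = €29,999.18 + €0.00 + €1,758.89 = €31,758.07.

€31,758.07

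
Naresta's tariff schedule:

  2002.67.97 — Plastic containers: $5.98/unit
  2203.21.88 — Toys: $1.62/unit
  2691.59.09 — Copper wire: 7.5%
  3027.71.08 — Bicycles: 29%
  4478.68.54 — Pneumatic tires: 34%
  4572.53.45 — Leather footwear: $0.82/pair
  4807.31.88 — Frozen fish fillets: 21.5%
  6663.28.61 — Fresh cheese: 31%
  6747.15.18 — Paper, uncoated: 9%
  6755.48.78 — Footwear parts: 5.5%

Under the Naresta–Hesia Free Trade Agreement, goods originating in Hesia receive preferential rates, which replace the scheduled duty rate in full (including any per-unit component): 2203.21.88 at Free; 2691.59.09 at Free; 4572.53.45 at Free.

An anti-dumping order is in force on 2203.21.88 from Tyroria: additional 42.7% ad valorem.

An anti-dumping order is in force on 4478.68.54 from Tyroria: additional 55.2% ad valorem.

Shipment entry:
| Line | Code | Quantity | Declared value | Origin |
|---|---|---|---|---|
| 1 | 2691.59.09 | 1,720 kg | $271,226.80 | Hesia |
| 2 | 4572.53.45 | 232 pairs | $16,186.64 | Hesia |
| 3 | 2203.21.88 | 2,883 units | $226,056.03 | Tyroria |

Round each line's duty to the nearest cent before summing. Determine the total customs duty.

Line 1 (2691.59.09, Hesia, 1,720 kg, $271,226.80):
Base rate for 2691.59.09 is 7.5%.
Origin Hesia qualifies under the Naresta–Hesia agreement and 2691.59.09 is covered: preferential rate Free applies instead.
Duty = $271,226.80 × 0% = $0.00.
Line 2 (4572.53.45, Hesia, 232 pairs, $16,186.64):
Base rate for 4572.53.45 is $0.82/pair.
Origin Hesia qualifies under the Naresta–Hesia agreement and 4572.53.45 is covered: preferential rate Free applies instead.
Duty = $16,186.64 × 0% = $0.00.
Line 3 (2203.21.88, Tyroria, 2,883 units, $226,056.03):
Base rate for 2203.21.88 is $1.62/unit.
2203.21.88 has an FTA preferential rate, but origin Tyroria is not Hesia; base rate stands.
Additional duty on 2203.21.88 from Tyroria: +42.7% ad valorem. Applied ad valorem rate = 42.7%.
Duty = $226,056.03 × 42.7% + 2,883 × $1.62 = $101,196.38.
Total = $0.00 + $0.00 + $101,196.38 = $101,196.38.

$101,196.38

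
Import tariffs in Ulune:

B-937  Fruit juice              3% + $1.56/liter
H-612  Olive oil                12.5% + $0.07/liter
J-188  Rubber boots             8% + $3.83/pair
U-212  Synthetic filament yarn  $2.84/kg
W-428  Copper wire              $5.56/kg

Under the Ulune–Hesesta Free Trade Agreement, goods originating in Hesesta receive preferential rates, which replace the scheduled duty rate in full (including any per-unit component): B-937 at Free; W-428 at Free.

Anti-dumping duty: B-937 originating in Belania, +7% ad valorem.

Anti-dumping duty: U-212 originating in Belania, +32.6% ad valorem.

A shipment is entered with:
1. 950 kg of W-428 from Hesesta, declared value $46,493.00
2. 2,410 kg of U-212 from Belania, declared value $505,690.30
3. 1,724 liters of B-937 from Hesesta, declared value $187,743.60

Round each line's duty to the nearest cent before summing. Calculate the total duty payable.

$171,699.44

Line 1 (W-428, Hesesta, 950 kg, $46,493.00):
Base rate for W-428 is $5.56/kg.
Origin Hesesta qualifies under the Ulune–Hesesta agreement and W-428 is covered: preferential rate Free applies instead.
Duty = $46,493.00 × 0% = $0.00.
Line 2 (U-212, Belania, 2,410 kg, $505,690.30):
Base rate for U-212 is $2.84/kg.
Additional duty on U-212 from Belania: +32.6% ad valorem. Applied ad valorem rate = 32.6%.
Duty = $505,690.30 × 32.6% + 2,410 × $2.84 = $171,699.44.
Line 3 (B-937, Hesesta, 1,724 liters, $187,743.60):
Base rate for B-937 is 3% + $1.56/liter.
Origin Hesesta qualifies under the Ulune–Hesesta agreement and B-937 is covered: preferential rate Free applies instead.
The additional-duty order on B-937 targets Belania, not Hesesta; it does not apply.
Duty = $187,743.60 × 0% = $0.00.
Total = $0.00 + $171,699.44 + $0.00 = $171,699.44.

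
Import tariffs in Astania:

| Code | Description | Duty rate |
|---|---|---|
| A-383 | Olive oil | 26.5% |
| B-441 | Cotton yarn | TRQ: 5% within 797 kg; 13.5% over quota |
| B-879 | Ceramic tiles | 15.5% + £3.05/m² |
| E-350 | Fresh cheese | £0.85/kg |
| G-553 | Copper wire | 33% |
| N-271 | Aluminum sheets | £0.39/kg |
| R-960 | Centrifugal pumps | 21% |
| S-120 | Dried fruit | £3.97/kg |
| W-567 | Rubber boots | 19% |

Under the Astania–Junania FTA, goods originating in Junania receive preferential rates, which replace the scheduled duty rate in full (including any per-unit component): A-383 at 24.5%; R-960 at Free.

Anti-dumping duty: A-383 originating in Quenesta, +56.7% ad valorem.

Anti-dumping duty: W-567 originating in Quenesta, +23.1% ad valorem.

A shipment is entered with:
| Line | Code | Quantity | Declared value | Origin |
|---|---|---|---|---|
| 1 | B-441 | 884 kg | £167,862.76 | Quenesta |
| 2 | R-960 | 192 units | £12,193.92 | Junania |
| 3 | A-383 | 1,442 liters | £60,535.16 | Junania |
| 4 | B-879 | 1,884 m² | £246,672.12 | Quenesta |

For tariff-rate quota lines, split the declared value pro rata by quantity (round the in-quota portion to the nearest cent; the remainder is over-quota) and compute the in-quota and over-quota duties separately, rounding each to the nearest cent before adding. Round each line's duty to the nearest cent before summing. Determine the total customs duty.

Line 1 (B-441, Quenesta, 884 kg, £167,862.76):
Code B-441 is under a tariff-rate quota (threshold 797 kg). In-quota: 797 kg at 5%; over-quota: 87 kg at 13.5%.
Pro-rata value split: in-quota = £167,862.76 × 797/884 = £151,342.33; over-quota = £167,862.76 − £151,342.33 = £16,520.43.
In-quota duty = £151,342.33 × 5% = £7,567.12. Over-quota duty = £16,520.43 × 13.5% = £2,230.26.
Line duty = £7,567.12 + £2,230.26 = £9,797.38.
Line 2 (R-960, Junania, 192 units, £12,193.92):
Base rate for R-960 is 21%.
Origin Junania qualifies under the Astania–Junania agreement and R-960 is covered: preferential rate Free applies instead.
Duty = £12,193.92 × 0% = £0.00.
Line 3 (A-383, Junania, 1,442 liters, £60,535.16):
Base rate for A-383 is 26.5%.
Origin Junania qualifies under the Astania–Junania agreement and A-383 is covered: preferential rate 24.5% applies instead.
The additional-duty order on A-383 targets Quenesta, not Junania; it does not apply.
Duty = £60,535.16 × 24.5% = £14,831.11.
Line 4 (B-879, Quenesta, 1,884 m², £246,672.12):
Base rate for B-879 is 15.5% + £3.05/m².
Duty = £246,672.12 × 15.5% + 1,884 × £3.05 = £43,980.38.
Total = £9,797.38 + £0.00 + £14,831.11 + £43,980.38 = £68,608.87.

£68,608.87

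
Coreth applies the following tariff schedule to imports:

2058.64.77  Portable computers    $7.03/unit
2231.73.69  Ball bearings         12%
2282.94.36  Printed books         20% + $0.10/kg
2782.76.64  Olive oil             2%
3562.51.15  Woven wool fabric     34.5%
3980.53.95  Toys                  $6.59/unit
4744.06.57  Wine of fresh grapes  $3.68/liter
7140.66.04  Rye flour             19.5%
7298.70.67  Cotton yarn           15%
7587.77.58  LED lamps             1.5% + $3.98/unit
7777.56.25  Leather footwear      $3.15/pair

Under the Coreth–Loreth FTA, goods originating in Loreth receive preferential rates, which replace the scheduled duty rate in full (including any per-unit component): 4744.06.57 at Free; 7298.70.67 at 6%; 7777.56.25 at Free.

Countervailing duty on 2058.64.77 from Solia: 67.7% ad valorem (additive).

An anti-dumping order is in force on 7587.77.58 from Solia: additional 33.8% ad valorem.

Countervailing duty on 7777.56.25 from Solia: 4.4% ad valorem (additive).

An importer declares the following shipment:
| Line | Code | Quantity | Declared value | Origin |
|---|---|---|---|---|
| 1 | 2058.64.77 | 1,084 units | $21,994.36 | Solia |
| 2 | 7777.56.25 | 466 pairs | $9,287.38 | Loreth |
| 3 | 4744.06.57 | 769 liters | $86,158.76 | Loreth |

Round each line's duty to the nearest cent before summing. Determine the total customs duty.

$22,510.70

Line 1 (2058.64.77, Solia, 1,084 units, $21,994.36):
Base rate for 2058.64.77 is $7.03/unit.
Additional duty on 2058.64.77 from Solia: +67.7% ad valorem. Applied ad valorem rate = 67.7%.
Duty = $21,994.36 × 67.7% + 1,084 × $7.03 = $22,510.70.
Line 2 (7777.56.25, Loreth, 466 pairs, $9,287.38):
Base rate for 7777.56.25 is $3.15/pair.
Origin Loreth qualifies under the Coreth–Loreth agreement and 7777.56.25 is covered: preferential rate Free applies instead.
The additional-duty order on 7777.56.25 targets Solia, not Loreth; it does not apply.
Duty = $9,287.38 × 0% = $0.00.
Line 3 (4744.06.57, Loreth, 769 liters, $86,158.76):
Base rate for 4744.06.57 is $3.68/liter.
Origin Loreth qualifies under the Coreth–Loreth agreement and 4744.06.57 is covered: preferential rate Free applies instead.
Duty = $86,158.76 × 0% = $0.00.
Total = $22,510.70 + $0.00 + $0.00 = $22,510.70.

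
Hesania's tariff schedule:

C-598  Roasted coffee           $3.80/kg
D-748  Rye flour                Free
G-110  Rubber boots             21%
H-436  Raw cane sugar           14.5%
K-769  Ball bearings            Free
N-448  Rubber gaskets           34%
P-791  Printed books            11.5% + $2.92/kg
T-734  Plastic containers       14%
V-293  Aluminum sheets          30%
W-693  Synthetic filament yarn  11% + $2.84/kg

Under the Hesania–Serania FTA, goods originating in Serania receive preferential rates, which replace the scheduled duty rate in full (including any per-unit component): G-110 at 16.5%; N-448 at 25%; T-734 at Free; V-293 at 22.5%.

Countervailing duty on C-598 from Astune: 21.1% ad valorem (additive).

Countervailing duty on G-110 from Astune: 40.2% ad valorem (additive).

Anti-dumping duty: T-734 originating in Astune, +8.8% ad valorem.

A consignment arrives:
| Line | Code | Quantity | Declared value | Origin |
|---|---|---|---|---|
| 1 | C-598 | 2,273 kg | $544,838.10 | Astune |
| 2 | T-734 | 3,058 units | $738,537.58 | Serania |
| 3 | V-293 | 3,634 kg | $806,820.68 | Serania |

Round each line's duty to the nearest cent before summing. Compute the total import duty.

$305,132.89

Line 1 (C-598, Astune, 2,273 kg, $544,838.10):
Base rate for C-598 is $3.80/kg.
Additional duty on C-598 from Astune: +21.1% ad valorem. Applied ad valorem rate = 21.1%.
Duty = $544,838.10 × 21.1% + 2,273 × $3.80 = $123,598.24.
Line 2 (T-734, Serania, 3,058 units, $738,537.58):
Base rate for T-734 is 14%.
Origin Serania qualifies under the Hesania–Serania agreement and T-734 is covered: preferential rate Free applies instead.
The additional-duty order on T-734 targets Astune, not Serania; it does not apply.
Duty = $738,537.58 × 0% = $0.00.
Line 3 (V-293, Serania, 3,634 kg, $806,820.68):
Base rate for V-293 is 30%.
Origin Serania qualifies under the Hesania–Serania agreement and V-293 is covered: preferential rate 22.5% applies instead.
Duty = $806,820.68 × 22.5% = $181,534.65.
Total = $123,598.24 + $0.00 + $181,534.65 = $305,132.89.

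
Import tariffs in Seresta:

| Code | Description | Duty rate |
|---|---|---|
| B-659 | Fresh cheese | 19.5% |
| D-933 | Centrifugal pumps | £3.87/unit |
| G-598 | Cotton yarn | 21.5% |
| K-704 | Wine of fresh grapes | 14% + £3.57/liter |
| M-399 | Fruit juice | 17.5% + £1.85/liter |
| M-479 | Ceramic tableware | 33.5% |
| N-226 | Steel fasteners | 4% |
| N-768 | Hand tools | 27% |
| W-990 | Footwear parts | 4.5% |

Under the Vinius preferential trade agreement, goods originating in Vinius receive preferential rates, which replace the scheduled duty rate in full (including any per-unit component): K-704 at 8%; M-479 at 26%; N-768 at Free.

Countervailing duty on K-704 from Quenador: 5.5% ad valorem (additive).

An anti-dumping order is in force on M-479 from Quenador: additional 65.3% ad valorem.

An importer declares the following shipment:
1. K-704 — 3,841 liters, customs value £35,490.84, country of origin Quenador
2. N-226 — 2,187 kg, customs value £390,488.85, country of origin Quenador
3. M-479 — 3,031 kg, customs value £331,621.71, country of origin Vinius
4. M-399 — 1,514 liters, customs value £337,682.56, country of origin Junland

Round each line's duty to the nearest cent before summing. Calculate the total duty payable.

Line 1 (K-704, Quenador, 3,841 liters, £35,490.84):
Base rate for K-704 is 14% + £3.57/liter.
K-704 has an FTA preferential rate, but origin Quenador is not Vinius; base rate stands.
Additional duty on K-704 from Quenador: +5.5%. Applied ad valorem rate: 14% + 5.5% = 19.5%.
Duty = £35,490.84 × 19.5% + 3,841 × £3.57 = £20,633.08.
Line 2 (N-226, Quenador, 2,187 kg, £390,488.85):
Base rate for N-226 is 4%.
Duty = £390,488.85 × 4% = £15,619.55.
Line 3 (M-479, Vinius, 3,031 kg, £331,621.71):
Base rate for M-479 is 33.5%.
Origin Vinius qualifies under the Seresta–Vinius agreement and M-479 is covered: preferential rate 26% applies instead.
The additional-duty order on M-479 targets Quenador, not Vinius; it does not apply.
Duty = £331,621.71 × 26% = £86,221.64.
Line 4 (M-399, Junland, 1,514 liters, £337,682.56):
Base rate for M-399 is 17.5% + £1.85/liter.
Duty = £337,682.56 × 17.5% + 1,514 × £1.85 = £61,895.35.
Total = £20,633.08 + £15,619.55 + £86,221.64 + £61,895.35 = £184,369.62.

£184,369.62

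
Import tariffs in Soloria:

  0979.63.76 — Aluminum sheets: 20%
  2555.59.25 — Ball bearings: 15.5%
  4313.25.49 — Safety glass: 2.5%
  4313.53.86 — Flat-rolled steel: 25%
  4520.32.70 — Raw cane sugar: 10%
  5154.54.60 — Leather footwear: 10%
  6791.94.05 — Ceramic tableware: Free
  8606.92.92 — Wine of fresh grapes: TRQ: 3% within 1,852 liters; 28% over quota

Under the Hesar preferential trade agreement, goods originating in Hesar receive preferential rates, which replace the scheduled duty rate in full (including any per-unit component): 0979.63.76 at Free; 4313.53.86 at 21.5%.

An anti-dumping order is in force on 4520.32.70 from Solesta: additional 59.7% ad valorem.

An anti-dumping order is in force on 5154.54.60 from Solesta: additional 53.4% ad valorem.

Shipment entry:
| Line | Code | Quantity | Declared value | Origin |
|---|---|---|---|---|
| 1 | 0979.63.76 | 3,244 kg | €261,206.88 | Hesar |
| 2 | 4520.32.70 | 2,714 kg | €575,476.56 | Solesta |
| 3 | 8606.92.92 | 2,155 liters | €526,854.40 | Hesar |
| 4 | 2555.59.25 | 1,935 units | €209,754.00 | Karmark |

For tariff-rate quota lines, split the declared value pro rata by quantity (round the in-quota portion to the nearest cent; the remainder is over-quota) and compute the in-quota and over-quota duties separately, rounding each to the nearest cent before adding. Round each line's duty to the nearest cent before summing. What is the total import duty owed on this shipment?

€467,944.02

Line 1 (0979.63.76, Hesar, 3,244 kg, €261,206.88):
Base rate for 0979.63.76 is 20%.
Origin Hesar qualifies under the Soloria–Hesar agreement and 0979.63.76 is covered: preferential rate Free applies instead.
Duty = €261,206.88 × 0% = €0.00.
Line 2 (4520.32.70, Solesta, 2,714 kg, €575,476.56):
Base rate for 4520.32.70 is 10%.
Additional duty on 4520.32.70 from Solesta: +59.7%. Applied ad valorem rate: 10% + 59.7% = 69.7%.
Duty = €575,476.56 × 69.7% = €401,107.16.
Line 3 (8606.92.92, Hesar, 2,155 liters, €526,854.40):
Code 8606.92.92 is under a tariff-rate quota (threshold 1,852 liters). In-quota: 1,852 liters at 3%; over-quota: 303 liters at 28%.
Pro-rata value split: in-quota = €526,854.40 × 1,852/2,155 = €452,776.96; over-quota = €526,854.40 − €452,776.96 = €74,077.44.
In-quota duty = €452,776.96 × 3% = €13,583.31. Over-quota duty = €74,077.44 × 28% = €20,741.68.
Line duty = €13,583.31 + €20,741.68 = €34,324.99.
Line 4 (2555.59.25, Karmark, 1,935 units, €209,754.00):
Base rate for 2555.59.25 is 15.5%.
Duty = €209,754.00 × 15.5% = €32,511.87.
Total = €0.00 + €401,107.16 + €34,324.99 + €32,511.87 = €467,944.02.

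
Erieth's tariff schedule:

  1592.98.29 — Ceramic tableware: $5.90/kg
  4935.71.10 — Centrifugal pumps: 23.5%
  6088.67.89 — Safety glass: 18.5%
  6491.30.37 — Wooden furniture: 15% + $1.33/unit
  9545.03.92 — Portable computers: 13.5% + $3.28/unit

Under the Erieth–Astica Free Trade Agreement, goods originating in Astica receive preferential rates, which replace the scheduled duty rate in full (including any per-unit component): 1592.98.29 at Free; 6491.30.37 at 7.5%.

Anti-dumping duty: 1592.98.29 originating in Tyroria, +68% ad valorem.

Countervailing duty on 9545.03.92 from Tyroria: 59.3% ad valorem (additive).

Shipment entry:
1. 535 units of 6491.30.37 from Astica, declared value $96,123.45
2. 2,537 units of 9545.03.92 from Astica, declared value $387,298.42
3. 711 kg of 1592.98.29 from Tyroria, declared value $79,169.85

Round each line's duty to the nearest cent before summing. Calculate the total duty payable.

$125,846.31

Line 1 (6491.30.37, Astica, 535 units, $96,123.45):
Base rate for 6491.30.37 is 15% + $1.33/unit.
Origin Astica qualifies under the Erieth–Astica agreement and 6491.30.37 is covered: preferential rate 7.5% applies instead.
Duty = $96,123.45 × 7.5% = $7,209.26.
Line 2 (9545.03.92, Astica, 2,537 units, $387,298.42):
Base rate for 9545.03.92 is 13.5% + $3.28/unit.
Origin Astica is the FTA partner but 9545.03.92 is not on the preference list; base rate stands.
The additional-duty order on 9545.03.92 targets Tyroria, not Astica; it does not apply.
Duty = $387,298.42 × 13.5% + 2,537 × $3.28 = $60,606.65.
Line 3 (1592.98.29, Tyroria, 711 kg, $79,169.85):
Base rate for 1592.98.29 is $5.90/kg.
1592.98.29 has an FTA preferential rate, but origin Tyroria is not Astica; base rate stands.
Additional duty on 1592.98.29 from Tyroria: +68% ad valorem. Applied ad valorem rate = 68%.
Duty = $79,169.85 × 68% + 711 × $5.90 = $58,030.40.
Total = $7,209.26 + $60,606.65 + $58,030.40 = $125,846.31.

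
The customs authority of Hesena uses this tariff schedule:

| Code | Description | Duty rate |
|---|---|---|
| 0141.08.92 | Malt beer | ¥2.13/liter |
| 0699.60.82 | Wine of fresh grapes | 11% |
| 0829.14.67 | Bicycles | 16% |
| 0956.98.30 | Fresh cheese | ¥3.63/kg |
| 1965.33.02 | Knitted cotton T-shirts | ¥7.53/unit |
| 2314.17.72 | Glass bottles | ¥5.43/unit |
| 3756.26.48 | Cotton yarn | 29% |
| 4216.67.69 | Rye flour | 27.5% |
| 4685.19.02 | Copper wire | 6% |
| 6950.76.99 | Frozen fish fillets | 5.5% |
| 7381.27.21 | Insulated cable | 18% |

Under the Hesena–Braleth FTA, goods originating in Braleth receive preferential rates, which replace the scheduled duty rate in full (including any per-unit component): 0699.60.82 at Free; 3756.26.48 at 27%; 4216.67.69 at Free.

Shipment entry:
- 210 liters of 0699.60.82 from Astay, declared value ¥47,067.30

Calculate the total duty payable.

Line 1 (0699.60.82, Astay, 210 liters, ¥47,067.30):
Base rate for 0699.60.82 is 11%.
0699.60.82 has an FTA preferential rate, but origin Astay is not Braleth; base rate stands.
Duty = ¥47,067.30 × 11% = ¥5,177.40.

¥5,177.40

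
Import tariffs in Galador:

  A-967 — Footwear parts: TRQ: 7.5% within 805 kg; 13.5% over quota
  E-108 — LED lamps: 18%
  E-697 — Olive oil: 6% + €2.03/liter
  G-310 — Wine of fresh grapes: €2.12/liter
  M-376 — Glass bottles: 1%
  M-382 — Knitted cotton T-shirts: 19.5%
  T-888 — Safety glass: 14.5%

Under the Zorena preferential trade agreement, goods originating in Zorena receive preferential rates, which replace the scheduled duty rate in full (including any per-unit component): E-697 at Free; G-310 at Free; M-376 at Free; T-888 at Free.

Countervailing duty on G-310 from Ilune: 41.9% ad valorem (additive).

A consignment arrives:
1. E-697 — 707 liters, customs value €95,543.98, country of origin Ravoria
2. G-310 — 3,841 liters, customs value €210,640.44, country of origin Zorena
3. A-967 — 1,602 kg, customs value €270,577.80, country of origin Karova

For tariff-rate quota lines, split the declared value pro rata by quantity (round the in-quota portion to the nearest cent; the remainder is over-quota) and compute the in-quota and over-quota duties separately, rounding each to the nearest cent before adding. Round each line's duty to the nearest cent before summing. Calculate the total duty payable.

€35,537.99

Line 1 (E-697, Ravoria, 707 liters, €95,543.98):
Base rate for E-697 is 6% + €2.03/liter.
E-697 has an FTA preferential rate, but origin Ravoria is not Zorena; base rate stands.
Duty = €95,543.98 × 6% + 707 × €2.03 = €7,167.85.
Line 2 (G-310, Zorena, 3,841 liters, €210,640.44):
Base rate for G-310 is €2.12/liter.
Origin Zorena qualifies under the Galador–Zorena agreement and G-310 is covered: preferential rate Free applies instead.
The additional-duty order on G-310 targets Ilune, not Zorena; it does not apply.
Duty = €210,640.44 × 0% = €0.00.
Line 3 (A-967, Karova, 1,602 kg, €270,577.80):
Code A-967 is under a tariff-rate quota (threshold 805 kg). In-quota: 805 kg at 7.5%; over-quota: 797 kg at 13.5%.
Pro-rata value split: in-quota = €270,577.80 × 805/1,602 = €135,964.50; over-quota = €270,577.80 − €135,964.50 = €134,613.30.
In-quota duty = €135,964.50 × 7.5% = €10,197.34. Over-quota duty = €134,613.30 × 13.5% = €18,172.80.
Line duty = €10,197.34 + €18,172.80 = €28,370.14.
Total = €7,167.85 + €0.00 + €28,370.14 = €35,537.99.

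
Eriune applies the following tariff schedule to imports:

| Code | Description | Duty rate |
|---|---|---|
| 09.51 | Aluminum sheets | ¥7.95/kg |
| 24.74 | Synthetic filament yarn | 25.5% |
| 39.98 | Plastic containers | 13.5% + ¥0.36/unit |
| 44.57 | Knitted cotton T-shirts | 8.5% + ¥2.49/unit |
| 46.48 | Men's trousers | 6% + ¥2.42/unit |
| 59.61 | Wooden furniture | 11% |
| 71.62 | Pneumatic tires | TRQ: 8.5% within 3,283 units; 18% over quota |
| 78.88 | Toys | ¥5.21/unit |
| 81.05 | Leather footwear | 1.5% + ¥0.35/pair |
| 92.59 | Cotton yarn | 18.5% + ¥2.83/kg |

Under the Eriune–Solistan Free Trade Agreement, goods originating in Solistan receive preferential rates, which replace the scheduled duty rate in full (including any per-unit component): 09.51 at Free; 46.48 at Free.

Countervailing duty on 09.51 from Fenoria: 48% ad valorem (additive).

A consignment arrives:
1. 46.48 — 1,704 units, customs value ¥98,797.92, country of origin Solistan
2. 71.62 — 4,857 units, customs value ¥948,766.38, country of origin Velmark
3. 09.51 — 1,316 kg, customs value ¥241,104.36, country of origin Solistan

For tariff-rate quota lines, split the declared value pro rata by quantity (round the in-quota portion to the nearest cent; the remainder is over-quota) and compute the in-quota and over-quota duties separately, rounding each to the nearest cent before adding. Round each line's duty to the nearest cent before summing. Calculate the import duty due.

Line 1 (46.48, Solistan, 1,704 units, ¥98,797.92):
Base rate for 46.48 is 6% + ¥2.42/unit.
Origin Solistan qualifies under the Eriune–Solistan agreement and 46.48 is covered: preferential rate Free applies instead.
Duty = ¥98,797.92 × 0% = ¥0.00.
Line 2 (71.62, Velmark, 4,857 units, ¥948,766.38):
Code 71.62 is under a tariff-rate quota (threshold 3,283 units). In-quota: 3,283 units at 8.5%; over-quota: 1,574 units at 18%.
Pro-rata value split: in-quota = ¥948,766.38 × 3,283/4,857 = ¥641,301.22; over-quota = ¥948,766.38 − ¥641,301.22 = ¥307,465.16.
In-quota duty = ¥641,301.22 × 8.5% = ¥54,510.60. Over-quota duty = ¥307,465.16 × 18% = ¥55,343.73.
Line duty = ¥54,510.60 + ¥55,343.73 = ¥109,854.33.
Line 3 (09.51, Solistan, 1,316 kg, ¥241,104.36):
Base rate for 09.51 is ¥7.95/kg.
Origin Solistan qualifies under the Eriune–Solistan agreement and 09.51 is covered: preferential rate Free applies instead.
The additional-duty order on 09.51 targets Fenoria, not Solistan; it does not apply.
Duty = ¥241,104.36 × 0% = ¥0.00.
Total = ¥0.00 + ¥109,854.33 + ¥0.00 = ¥109,854.33.

¥109,854.33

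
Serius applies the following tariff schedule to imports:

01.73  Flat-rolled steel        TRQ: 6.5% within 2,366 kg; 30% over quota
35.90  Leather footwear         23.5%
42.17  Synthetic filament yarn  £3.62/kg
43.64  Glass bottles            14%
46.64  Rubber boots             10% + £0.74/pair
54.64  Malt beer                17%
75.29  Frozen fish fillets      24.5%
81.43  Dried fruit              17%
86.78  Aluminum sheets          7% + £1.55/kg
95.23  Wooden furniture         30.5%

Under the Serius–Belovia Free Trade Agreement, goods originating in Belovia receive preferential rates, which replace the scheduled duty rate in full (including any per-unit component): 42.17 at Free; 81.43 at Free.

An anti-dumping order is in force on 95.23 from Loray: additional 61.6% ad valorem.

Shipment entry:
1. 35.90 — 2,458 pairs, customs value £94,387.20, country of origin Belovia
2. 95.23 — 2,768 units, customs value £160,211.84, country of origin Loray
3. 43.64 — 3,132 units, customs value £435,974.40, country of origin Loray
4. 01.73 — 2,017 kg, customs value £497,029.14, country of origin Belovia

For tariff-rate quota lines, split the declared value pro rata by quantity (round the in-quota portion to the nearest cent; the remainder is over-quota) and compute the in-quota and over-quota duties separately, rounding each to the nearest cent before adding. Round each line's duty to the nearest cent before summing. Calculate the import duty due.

£263,079.40

Line 1 (35.90, Belovia, 2,458 pairs, £94,387.20):
Base rate for 35.90 is 23.5%.
Origin Belovia is the FTA partner but 35.90 is not on the preference list; base rate stands.
Duty = £94,387.20 × 23.5% = £22,180.99.
Line 2 (95.23, Loray, 2,768 units, £160,211.84):
Base rate for 95.23 is 30.5%.
Additional duty on 95.23 from Loray: +61.6%. Applied ad valorem rate: 30.5% + 61.6% = 92.1%.
Duty = £160,211.84 × 92.1% = £147,555.10.
Line 3 (43.64, Loray, 3,132 units, £435,974.40):
Base rate for 43.64 is 14%.
Duty = £435,974.40 × 14% = £61,036.42.
Line 4 (01.73, Belovia, 2,017 kg, £497,029.14):
Code 01.73 is under a tariff-rate quota (threshold 2,366 kg). Quantity 2,017 kg is within the quota, so the in-quota rate 6.5% applies to the full value.
Duty = £497,029.14 × 6.5% = £32,306.89.
Total = £22,180.99 + £147,555.10 + £61,036.42 + £32,306.89 = £263,079.40.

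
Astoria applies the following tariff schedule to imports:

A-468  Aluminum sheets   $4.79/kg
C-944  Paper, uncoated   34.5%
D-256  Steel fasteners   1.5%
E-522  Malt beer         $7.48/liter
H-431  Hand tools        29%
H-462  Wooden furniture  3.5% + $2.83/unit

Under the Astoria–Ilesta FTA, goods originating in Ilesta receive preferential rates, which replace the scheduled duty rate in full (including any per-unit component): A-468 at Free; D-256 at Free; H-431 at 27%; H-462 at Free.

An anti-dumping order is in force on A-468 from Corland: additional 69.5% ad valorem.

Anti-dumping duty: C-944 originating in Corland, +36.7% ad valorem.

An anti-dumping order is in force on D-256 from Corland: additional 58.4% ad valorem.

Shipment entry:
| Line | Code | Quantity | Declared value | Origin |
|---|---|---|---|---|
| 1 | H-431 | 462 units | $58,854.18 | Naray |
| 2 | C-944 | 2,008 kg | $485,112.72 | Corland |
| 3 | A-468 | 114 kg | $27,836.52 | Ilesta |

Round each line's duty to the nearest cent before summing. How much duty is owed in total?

Line 1 (H-431, Naray, 462 units, $58,854.18):
Base rate for H-431 is 29%.
H-431 has an FTA preferential rate, but origin Naray is not Ilesta; base rate stands.
Duty = $58,854.18 × 29% = $17,067.71.
Line 2 (C-944, Corland, 2,008 kg, $485,112.72):
Base rate for C-944 is 34.5%.
Additional duty on C-944 from Corland: +36.7%. Applied ad valorem rate: 34.5% + 36.7% = 71.2%.
Duty = $485,112.72 × 71.2% = $345,400.26.
Line 3 (A-468, Ilesta, 114 kg, $27,836.52):
Base rate for A-468 is $4.79/kg.
Origin Ilesta qualifies under the Astoria–Ilesta agreement and A-468 is covered: preferential rate Free applies instead.
The additional-duty order on A-468 targets Corland, not Ilesta; it does not apply.
Duty = $27,836.52 × 0% = $0.00.
Total = $17,067.71 + $345,400.26 + $0.00 = $362,467.97.

$362,467.97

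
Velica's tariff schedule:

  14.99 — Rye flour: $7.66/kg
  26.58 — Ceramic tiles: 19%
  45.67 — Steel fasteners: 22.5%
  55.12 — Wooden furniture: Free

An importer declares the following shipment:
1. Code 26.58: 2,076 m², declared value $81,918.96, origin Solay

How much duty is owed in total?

$15,564.60

Line 1 (26.58, Solay, 2,076 m², $81,918.96):
Base rate for 26.58 is 19%.
Duty = $81,918.96 × 19% = $15,564.60.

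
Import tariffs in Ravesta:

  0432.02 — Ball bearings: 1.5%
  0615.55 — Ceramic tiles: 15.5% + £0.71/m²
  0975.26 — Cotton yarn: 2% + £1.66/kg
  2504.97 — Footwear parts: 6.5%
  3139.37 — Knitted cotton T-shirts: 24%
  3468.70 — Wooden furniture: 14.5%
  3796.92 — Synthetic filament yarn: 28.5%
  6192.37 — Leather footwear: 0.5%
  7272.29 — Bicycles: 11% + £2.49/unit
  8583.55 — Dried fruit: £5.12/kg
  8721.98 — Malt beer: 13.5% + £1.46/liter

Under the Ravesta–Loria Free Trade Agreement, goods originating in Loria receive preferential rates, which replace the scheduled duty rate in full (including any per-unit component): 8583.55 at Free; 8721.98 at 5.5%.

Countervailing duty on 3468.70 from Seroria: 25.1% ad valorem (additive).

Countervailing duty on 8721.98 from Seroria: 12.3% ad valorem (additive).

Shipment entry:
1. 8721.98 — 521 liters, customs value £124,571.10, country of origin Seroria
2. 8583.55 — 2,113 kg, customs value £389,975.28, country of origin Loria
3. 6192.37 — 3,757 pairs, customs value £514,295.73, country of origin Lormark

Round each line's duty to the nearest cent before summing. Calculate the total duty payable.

Line 1 (8721.98, Seroria, 521 liters, £124,571.10):
Base rate for 8721.98 is 13.5% + £1.46/liter.
8721.98 has an FTA preferential rate, but origin Seroria is not Loria; base rate stands.
Additional duty on 8721.98 from Seroria: +12.3%. Applied ad valorem rate: 13.5% + 12.3% = 25.8%.
Duty = £124,571.10 × 25.8% + 521 × £1.46 = £32,900.00.
Line 2 (8583.55, Loria, 2,113 kg, £389,975.28):
Base rate for 8583.55 is £5.12/kg.
Origin Loria qualifies under the Ravesta–Loria agreement and 8583.55 is covered: preferential rate Free applies instead.
Duty = £389,975.28 × 0% = £0.00.
Line 3 (6192.37, Lormark, 3,757 pairs, £514,295.73):
Base rate for 6192.37 is 0.5%.
Duty = £514,295.73 × 0.5% = £2,571.48.
Total = £32,900.00 + £0.00 + £2,571.48 = £35,471.48.

£35,471.48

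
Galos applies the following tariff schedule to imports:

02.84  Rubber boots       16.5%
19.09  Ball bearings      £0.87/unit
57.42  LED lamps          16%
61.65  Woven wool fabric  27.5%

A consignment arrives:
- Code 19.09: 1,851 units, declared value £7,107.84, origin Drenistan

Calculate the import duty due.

Line 1 (19.09, Drenistan, 1,851 units, £7,107.84):
Base rate for 19.09 is £0.87/unit.
Duty = 1,851 × £0.87 = £1,610.37.

£1,610.37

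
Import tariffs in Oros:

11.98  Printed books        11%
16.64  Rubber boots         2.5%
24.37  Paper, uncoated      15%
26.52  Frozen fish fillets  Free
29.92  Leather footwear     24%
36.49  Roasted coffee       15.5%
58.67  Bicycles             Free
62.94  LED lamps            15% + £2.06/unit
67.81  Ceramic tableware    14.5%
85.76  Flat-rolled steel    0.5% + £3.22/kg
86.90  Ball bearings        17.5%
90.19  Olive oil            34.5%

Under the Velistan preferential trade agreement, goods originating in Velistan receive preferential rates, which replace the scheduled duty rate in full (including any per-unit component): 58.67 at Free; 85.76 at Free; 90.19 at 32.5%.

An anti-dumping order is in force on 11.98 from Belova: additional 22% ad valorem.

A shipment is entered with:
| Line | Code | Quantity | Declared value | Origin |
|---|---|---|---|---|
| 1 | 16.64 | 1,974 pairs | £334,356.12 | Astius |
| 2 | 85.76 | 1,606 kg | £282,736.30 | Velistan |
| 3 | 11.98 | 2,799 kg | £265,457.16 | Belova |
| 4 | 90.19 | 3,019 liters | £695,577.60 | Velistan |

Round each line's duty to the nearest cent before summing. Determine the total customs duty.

Line 1 (16.64, Astius, 1,974 pairs, £334,356.12):
Base rate for 16.64 is 2.5%.
Duty = £334,356.12 × 2.5% = £8,358.90.
Line 2 (85.76, Velistan, 1,606 kg, £282,736.30):
Base rate for 85.76 is 0.5% + £3.22/kg.
Origin Velistan qualifies under the Oros–Velistan agreement and 85.76 is covered: preferential rate Free applies instead.
Duty = £282,736.30 × 0% = £0.00.
Line 3 (11.98, Belova, 2,799 kg, £265,457.16):
Base rate for 11.98 is 11%.
Additional duty on 11.98 from Belova: +22%. Applied ad valorem rate: 11% + 22% = 33%.
Duty = £265,457.16 × 33% = £87,600.86.
Line 4 (90.19, Velistan, 3,019 liters, £695,577.60):
Base rate for 90.19 is 34.5%.
Origin Velistan qualifies under the Oros–Velistan agreement and 90.19 is covered: preferential rate 32.5% applies instead.
Duty = £695,577.60 × 32.5% = £226,062.72.
Total = £8,358.90 + £0.00 + £87,600.86 + £226,062.72 = £322,022.48.

£322,022.48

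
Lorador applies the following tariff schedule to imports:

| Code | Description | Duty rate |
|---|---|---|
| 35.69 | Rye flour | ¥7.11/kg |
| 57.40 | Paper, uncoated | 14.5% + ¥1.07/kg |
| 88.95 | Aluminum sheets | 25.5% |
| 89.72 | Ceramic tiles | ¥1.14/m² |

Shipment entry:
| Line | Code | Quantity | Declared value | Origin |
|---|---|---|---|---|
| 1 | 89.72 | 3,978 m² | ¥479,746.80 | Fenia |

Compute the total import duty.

¥4,534.92

Line 1 (89.72, Fenia, 3,978 m², ¥479,746.80):
Base rate for 89.72 is ¥1.14/m².
Duty = 3,978 × ¥1.14 = ¥4,534.92.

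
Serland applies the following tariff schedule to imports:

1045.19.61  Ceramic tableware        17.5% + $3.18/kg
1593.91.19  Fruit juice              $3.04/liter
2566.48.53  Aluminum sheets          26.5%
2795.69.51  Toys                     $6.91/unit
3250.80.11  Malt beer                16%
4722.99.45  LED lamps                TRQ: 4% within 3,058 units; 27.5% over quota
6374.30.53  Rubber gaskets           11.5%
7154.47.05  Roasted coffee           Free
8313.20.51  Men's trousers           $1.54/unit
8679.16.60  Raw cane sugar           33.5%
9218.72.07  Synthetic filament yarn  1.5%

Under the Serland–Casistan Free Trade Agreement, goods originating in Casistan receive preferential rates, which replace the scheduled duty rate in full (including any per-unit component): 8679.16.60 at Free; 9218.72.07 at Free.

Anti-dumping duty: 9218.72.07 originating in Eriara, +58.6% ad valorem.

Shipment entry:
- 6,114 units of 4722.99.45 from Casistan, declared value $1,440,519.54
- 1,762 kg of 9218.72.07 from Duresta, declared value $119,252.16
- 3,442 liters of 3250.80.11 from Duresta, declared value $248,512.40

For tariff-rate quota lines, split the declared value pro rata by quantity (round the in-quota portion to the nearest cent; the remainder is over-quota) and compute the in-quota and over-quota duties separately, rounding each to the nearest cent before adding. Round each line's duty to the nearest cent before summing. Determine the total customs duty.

$268,377.22

Line 1 (4722.99.45, Casistan, 6,114 units, $1,440,519.54):
Code 4722.99.45 is under a tariff-rate quota (threshold 3,058 units). In-quota: 3,058 units at 4%; over-quota: 3,056 units at 27.5%.
Pro-rata value split: in-quota = $1,440,519.54 × 3,058/6,114 = $720,495.38; over-quota = $1,440,519.54 − $720,495.38 = $720,024.16.
In-quota duty = $720,495.38 × 4% = $28,819.82. Over-quota duty = $720,024.16 × 27.5% = $198,006.64.
Line duty = $28,819.82 + $198,006.64 = $226,826.46.
Line 2 (9218.72.07, Duresta, 1,762 kg, $119,252.16):
Base rate for 9218.72.07 is 1.5%.
9218.72.07 has an FTA preferential rate, but origin Duresta is not Casistan; base rate stands.
The additional-duty order on 9218.72.07 targets Eriara, not Duresta; it does not apply.
Duty = $119,252.16 × 1.5% = $1,788.78.
Line 3 (3250.80.11, Duresta, 3,442 liters, $248,512.40):
Base rate for 3250.80.11 is 16%.
Duty = $248,512.40 × 16% = $39,761.98.
Total = $226,826.46 + $1,788.78 + $39,761.98 = $268,377.22.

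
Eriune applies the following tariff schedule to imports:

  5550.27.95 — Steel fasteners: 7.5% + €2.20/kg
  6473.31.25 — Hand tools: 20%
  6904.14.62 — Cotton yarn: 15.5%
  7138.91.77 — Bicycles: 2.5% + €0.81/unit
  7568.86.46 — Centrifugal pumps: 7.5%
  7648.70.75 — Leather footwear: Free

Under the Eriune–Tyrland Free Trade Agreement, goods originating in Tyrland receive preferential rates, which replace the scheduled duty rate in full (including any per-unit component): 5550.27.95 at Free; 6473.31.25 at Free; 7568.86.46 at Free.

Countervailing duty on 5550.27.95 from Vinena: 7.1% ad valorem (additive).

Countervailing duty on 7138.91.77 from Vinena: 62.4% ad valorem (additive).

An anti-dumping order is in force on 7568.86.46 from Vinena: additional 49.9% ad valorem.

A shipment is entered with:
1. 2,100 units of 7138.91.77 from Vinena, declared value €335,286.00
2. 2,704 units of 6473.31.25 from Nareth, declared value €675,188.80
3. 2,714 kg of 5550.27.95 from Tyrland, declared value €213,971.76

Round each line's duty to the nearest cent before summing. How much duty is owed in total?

Line 1 (7138.91.77, Vinena, 2,100 units, €335,286.00):
Base rate for 7138.91.77 is 2.5% + €0.81/unit.
Additional duty on 7138.91.77 from Vinena: +62.4%. Applied ad valorem rate: 2.5% + 62.4% = 64.9%.
Duty = €335,286.00 × 64.9% + 2,100 × €0.81 = €219,301.61.
Line 2 (6473.31.25, Nareth, 2,704 units, €675,188.80):
Base rate for 6473.31.25 is 20%.
6473.31.25 has an FTA preferential rate, but origin Nareth is not Tyrland; base rate stands.
Duty = €675,188.80 × 20% = €135,037.76.
Line 3 (5550.27.95, Tyrland, 2,714 kg, €213,971.76):
Base rate for 5550.27.95 is 7.5% + €2.20/kg.
Origin Tyrland qualifies under the Eriune–Tyrland agreement and 5550.27.95 is covered: preferential rate Free applies instead.
The additional-duty order on 5550.27.95 targets Vinena, not Tyrland; it does not apply.
Duty = €213,971.76 × 0% = €0.00.
Total = €219,301.61 + €135,037.76 + €0.00 = €354,339.37.

€354,339.37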